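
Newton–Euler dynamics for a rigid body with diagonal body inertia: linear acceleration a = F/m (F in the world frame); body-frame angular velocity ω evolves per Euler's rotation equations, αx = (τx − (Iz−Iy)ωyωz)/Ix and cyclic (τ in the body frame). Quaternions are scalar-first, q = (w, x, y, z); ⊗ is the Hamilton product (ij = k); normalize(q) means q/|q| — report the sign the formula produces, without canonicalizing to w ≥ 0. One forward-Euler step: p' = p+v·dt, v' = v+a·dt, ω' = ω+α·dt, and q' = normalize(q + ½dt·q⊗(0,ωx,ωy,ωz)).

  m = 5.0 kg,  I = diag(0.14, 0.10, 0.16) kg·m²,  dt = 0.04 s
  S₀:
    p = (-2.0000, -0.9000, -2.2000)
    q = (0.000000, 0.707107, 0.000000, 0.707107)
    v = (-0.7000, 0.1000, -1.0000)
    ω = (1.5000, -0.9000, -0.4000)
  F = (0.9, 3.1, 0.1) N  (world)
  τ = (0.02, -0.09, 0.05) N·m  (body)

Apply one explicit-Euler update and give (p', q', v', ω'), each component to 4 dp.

p' = (-2.0280, -0.8960, -2.2400)
q' = (-0.0155, 0.7194, 0.0269, 0.6939)
v' = (-0.6928, 0.1248, -0.9992)
ω' = (1.4995, -0.9408, -0.4010)

a = F/m = (0.1800, 0.6200, 0.0200)
p + v·dt = (-2.0280, -0.8960, -2.2400)
v + (F/m)dt = (-0.6928, 0.1248, -0.9992)
α = I⁻¹(τ − ω×Iω) = (-0.0114, -1.0200, -0.0250)
ω' = ω + α·dt = (1.4995, -0.9408, -0.4010)
2q̇ = q⊗(0,ω) = (-0.7778177, 0.6363963, 1.3435033, -0.6363963)
q + ½dt·q⊗(0,ω), renormalized = (-0.0155, 0.7194, 0.0269, 0.6939)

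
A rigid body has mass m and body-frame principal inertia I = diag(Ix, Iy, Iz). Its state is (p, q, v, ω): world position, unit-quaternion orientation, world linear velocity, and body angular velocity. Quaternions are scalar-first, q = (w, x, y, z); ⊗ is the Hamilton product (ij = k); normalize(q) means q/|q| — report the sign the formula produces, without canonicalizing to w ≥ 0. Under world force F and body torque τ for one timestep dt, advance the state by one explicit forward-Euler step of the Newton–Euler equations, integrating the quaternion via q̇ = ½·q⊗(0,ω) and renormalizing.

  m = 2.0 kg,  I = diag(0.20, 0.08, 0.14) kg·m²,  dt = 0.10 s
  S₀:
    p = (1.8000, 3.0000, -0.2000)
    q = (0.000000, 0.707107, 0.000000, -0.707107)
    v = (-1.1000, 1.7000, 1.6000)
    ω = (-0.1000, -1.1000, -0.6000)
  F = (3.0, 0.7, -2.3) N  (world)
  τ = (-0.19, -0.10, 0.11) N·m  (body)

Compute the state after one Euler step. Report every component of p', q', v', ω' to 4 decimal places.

a = (1.5000, 0.3500, -1.1500)
p + v·dt = (1.6900, 3.1700, -0.0400)
new velocity v' = (-0.9500, 1.7350, 1.4850)
angular accel α = (-1.1480, -1.2950, 0.8800)
ω + α·dt = (-0.2148, -1.2295, -0.5120)
q⊗(0,ω) = (-0.3535535, -0.7778177, 0.4949749, -0.7778177)
q' = normalize(q + ½dt·q⊗(0,ω)) = (-0.0176, 0.6669, 0.0247, -0.7445)

p' = (1.6900, 3.1700, -0.0400)
q' = (-0.0176, 0.6669, 0.0247, -0.7445)
v' = (-0.9500, 1.7350, 1.4850)
ω' = (-0.2148, -1.2295, -0.5120)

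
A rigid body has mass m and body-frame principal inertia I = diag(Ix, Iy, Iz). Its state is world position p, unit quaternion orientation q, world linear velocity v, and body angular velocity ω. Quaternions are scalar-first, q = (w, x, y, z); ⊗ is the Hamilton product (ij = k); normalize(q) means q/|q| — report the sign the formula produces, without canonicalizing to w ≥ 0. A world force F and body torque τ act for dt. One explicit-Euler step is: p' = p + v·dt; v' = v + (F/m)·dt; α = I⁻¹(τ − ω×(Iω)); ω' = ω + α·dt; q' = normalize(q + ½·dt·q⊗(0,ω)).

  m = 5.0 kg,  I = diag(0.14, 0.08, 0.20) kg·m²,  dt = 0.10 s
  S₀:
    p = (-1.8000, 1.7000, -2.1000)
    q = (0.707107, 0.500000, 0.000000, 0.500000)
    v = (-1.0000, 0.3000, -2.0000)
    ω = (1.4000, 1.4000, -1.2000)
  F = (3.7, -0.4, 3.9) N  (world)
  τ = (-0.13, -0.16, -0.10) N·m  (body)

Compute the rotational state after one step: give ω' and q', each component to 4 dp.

α = I⁻¹(τ − ω×Iω) = (0.5114, -3.2600, 0.0880)
ω + α·dt = (1.4511, 1.0740, -1.1912)
2q̇ = q⊗(0,ω) = (-0.1000000, 0.2899498, 2.2899498, -0.1485284)
updated quaternion q' = (0.6974, 0.5111, 0.1137, 0.4893)

ω' = (1.4511, 1.0740, -1.1912)
q' = (0.6974, 0.5111, 0.1137, 0.4893)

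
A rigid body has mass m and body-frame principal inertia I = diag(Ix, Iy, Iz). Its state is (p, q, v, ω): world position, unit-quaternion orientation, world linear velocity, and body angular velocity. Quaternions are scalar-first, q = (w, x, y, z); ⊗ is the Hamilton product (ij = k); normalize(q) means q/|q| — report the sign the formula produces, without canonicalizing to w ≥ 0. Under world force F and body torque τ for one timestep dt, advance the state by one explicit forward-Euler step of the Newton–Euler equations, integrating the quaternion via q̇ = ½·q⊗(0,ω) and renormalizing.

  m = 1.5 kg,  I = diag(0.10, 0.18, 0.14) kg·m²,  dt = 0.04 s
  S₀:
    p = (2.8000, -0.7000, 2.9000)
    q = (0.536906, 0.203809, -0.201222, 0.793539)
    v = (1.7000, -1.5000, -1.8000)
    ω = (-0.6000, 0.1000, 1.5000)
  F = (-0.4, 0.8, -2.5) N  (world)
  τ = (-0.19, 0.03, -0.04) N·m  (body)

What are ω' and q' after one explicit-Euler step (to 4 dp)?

precession coupling ω×(Iω) = (-0.0060, 0.0360, -0.0048)
α = I⁻¹(τ − ω×Iω) = (-1.8400, -0.0333, -0.2514)
ω' = ω + α·dt = (-0.6736, 0.0987, 1.4899)
Hamilton product q⊗(0,ω) = (-1.0479009, -0.7033305, -0.7281463, 0.7050067)
q + ½dt·q⊗(0,ω), renormalized = (0.5157, 0.1896, -0.2157, 0.8072)

ω' = (-0.6736, 0.0987, 1.4899)
q' = (0.5157, 0.1896, -0.2157, 0.8072)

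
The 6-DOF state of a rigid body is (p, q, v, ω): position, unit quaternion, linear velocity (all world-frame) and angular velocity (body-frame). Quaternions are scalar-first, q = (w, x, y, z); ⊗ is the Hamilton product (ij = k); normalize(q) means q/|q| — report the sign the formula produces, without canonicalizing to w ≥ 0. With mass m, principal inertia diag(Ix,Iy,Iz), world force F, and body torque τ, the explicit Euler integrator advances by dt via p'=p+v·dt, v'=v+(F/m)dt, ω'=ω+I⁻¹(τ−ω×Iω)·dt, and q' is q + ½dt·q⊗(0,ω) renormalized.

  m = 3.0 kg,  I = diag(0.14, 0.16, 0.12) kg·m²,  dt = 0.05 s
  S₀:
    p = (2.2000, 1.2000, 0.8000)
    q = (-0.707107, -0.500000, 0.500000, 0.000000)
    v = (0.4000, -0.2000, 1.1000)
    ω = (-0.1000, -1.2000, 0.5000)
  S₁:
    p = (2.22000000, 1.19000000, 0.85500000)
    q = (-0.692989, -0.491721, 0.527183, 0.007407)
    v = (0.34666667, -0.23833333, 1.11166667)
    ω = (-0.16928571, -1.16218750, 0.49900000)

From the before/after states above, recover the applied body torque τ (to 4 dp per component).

Δω = ω₁−ω₀ = (-0.06928571, 0.03781250, -0.00100000)
gyro term ω₀×Iω₀ = (0.0240, -0.0010, 0.0024)
I·α + gyro = (-0.1700, 0.1200, 0.0000)

τ = (-0.1700, 0.1200, 0.0000)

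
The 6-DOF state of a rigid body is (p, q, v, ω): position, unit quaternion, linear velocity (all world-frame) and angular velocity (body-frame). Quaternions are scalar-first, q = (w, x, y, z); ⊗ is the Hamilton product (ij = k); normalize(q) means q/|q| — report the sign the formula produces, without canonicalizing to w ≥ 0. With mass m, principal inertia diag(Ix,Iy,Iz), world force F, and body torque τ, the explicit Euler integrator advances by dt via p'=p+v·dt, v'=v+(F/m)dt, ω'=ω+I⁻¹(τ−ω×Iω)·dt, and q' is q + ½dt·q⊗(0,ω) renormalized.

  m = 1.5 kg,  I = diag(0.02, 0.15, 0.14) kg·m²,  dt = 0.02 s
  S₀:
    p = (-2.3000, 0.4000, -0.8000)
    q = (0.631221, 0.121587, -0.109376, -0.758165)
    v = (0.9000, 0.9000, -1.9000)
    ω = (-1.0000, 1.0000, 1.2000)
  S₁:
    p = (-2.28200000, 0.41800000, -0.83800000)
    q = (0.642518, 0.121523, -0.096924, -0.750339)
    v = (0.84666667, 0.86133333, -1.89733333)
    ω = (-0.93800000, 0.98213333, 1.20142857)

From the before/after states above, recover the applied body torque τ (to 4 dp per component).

τ = (0.0500, 0.0100, -0.1200)

ω₁ − ω₀ = (0.06200000, -0.01786667, 0.00142857)
ω₀×(Iω₀) = (-0.0120, 0.1440, -0.1300)
applied torque τ = (0.0500, 0.0100, -0.1200)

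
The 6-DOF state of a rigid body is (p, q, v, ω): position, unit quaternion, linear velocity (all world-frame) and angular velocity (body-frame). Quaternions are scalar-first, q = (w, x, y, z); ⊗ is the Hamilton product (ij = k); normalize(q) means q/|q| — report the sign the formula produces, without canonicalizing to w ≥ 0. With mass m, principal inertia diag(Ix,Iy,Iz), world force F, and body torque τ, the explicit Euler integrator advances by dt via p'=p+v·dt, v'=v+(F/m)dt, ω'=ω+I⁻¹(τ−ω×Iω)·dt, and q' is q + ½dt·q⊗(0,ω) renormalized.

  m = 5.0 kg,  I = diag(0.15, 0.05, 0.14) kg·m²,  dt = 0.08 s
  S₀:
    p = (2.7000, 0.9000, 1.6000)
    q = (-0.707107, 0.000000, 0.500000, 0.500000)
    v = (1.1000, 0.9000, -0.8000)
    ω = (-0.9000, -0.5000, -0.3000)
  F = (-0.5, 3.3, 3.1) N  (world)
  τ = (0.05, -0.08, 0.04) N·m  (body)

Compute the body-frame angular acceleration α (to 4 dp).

ω×(Iω) gyroscopic = (0.0135, 0.0027, -0.0450)
angular accel α = (0.2433, -1.6540, 0.6071)

α = (0.2433, -1.6540, 0.6071)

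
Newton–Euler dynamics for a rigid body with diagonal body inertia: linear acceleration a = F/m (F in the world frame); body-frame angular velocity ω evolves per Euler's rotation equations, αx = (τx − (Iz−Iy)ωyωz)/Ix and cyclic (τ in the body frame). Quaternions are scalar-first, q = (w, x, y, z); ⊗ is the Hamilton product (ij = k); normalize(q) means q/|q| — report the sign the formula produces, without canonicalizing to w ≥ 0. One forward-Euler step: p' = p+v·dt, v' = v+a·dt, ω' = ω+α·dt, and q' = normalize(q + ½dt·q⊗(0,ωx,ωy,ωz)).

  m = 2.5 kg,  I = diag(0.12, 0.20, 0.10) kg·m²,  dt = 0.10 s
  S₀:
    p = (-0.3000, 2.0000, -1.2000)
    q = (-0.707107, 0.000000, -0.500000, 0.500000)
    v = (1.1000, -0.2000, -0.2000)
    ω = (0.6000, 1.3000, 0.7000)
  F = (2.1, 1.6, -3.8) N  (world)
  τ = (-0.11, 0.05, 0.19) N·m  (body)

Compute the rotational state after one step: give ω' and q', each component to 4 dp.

ω' = (0.5842, 1.3208, 0.8276)
q' = (-0.6899, -0.0710, -0.5293, 0.4887)

α = I⁻¹(τ − ω×Iω) = (-0.1583, 0.2080, 1.2760)
ω' = ω + α·dt = (0.5842, 1.3208, 0.8276)
q⊗(0,ω) = (0.3000000, -1.4242642, -0.6192391, -0.1949749)
q + ½dt·q⊗(0,ω), renormalized = (-0.6899, -0.0710, -0.5293, 0.4887)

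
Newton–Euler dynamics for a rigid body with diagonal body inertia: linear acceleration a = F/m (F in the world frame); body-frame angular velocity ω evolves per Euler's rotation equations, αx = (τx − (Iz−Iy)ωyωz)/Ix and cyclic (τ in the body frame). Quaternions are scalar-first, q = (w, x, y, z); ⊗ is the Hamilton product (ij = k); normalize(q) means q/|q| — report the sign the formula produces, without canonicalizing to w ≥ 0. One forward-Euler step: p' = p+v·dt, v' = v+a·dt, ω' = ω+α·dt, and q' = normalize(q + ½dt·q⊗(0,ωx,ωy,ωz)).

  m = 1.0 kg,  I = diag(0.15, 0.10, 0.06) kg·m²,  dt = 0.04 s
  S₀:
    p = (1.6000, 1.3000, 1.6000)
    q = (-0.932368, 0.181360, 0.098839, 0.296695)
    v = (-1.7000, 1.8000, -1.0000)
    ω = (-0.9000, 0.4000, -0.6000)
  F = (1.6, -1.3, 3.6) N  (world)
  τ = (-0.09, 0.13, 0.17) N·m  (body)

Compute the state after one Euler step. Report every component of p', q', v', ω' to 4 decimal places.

p' = (1.5320, 1.3720, 1.5600)
q' = (-0.9261, 0.1945, 0.0882, 0.3110)
v' = (-1.6360, 1.7480, -0.8560)
ω' = (-0.9266, 0.4326, -0.4987)

precession coupling ω×(Iω) = (0.0096, 0.0486, 0.0180)
α = I⁻¹(τ − ω×Iω) = (-0.6640, 0.8140, 2.5333)
ω + α·dt = (-0.9266, 0.4326, -0.4987)
q⊗(0,ω) = (0.3017054, 0.6611498, -0.5311567, 0.7209199)
q + ½dt·q⊗(0,ω), renormalized = (-0.9261, 0.1945, 0.0882, 0.3110)
p' = p + v·dt = (1.5320, 1.3720, 1.5600)
v + (F/m)dt = (-1.6360, 1.7480, -0.8560)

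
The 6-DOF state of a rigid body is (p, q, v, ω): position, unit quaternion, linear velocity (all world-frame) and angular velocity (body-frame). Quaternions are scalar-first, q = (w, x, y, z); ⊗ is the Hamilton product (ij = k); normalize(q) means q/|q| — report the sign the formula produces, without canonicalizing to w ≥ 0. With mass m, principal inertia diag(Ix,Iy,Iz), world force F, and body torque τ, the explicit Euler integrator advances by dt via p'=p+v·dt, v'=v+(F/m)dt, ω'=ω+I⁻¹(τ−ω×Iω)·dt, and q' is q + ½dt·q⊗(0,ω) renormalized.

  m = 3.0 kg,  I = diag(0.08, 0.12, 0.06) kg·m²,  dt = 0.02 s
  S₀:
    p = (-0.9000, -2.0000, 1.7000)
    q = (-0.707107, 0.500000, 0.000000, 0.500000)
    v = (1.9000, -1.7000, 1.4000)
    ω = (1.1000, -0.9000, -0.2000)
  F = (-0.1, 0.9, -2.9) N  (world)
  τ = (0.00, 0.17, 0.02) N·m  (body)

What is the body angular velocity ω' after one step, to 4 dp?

angular accel α = (0.1350, 1.4533, 0.9933)
new body rate ω' = (1.1027, -0.8709, -0.1801)

ω' = (1.1027, -0.8709, -0.1801)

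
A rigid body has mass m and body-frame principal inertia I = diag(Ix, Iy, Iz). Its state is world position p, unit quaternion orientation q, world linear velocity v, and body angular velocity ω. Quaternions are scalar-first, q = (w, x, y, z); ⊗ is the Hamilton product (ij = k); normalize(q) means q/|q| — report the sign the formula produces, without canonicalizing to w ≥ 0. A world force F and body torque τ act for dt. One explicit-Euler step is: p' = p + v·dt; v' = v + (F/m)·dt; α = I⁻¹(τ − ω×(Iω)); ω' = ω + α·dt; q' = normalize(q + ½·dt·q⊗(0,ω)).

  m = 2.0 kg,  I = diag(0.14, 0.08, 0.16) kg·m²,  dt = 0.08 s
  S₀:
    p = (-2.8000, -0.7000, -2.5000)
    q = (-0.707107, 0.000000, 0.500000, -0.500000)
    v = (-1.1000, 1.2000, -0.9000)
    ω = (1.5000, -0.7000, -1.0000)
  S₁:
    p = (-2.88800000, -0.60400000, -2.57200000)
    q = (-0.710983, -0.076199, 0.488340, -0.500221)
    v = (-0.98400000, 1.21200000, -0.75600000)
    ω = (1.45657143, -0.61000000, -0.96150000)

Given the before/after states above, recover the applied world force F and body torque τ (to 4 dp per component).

F = (2.9000, 0.3000, 3.6000)
τ = (-0.0200, 0.1200, 0.1400)

Δv = v₁−v₀ = (0.11600000, 0.01200000, 0.14400000)
applied force F = (2.9000, 0.3000, 3.6000)
rate change Δω = (-0.04342857, 0.09000000, 0.03850000)
applied torque τ = (-0.0200, 0.1200, 0.1400)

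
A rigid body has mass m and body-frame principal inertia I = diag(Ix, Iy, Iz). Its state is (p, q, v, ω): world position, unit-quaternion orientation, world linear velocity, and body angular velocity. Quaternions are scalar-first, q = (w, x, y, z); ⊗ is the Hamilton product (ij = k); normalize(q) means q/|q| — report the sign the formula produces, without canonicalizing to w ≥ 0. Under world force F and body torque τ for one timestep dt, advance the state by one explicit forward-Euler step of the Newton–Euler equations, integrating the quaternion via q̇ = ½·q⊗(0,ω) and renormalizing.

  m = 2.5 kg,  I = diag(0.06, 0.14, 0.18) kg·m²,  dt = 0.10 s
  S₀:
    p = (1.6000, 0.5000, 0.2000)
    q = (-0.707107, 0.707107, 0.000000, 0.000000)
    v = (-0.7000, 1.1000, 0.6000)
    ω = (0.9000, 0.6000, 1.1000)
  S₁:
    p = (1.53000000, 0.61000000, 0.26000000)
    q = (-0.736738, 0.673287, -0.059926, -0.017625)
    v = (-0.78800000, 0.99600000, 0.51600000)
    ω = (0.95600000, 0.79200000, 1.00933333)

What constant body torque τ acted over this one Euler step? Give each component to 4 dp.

rate change Δω = (0.05600000, 0.19200000, -0.09066667)
precession coupling = (0.0264, -0.1188, 0.0432)
applied torque τ = (0.0600, 0.1500, -0.1200)

τ = (0.0600, 0.1500, -0.1200)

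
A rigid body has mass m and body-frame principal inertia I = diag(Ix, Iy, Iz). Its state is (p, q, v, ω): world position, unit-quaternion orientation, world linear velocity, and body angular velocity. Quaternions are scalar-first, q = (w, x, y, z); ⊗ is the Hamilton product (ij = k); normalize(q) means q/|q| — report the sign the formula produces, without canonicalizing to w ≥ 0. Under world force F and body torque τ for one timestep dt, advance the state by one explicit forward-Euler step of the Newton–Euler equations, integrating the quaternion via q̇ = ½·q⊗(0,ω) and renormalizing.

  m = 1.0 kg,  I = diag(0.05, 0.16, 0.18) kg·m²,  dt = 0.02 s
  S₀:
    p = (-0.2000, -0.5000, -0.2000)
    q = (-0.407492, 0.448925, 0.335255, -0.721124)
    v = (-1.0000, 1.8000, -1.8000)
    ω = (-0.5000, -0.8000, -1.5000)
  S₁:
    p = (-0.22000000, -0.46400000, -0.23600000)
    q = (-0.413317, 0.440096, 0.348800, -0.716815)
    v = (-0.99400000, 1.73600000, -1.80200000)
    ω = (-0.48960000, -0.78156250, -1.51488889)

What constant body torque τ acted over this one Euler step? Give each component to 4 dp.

Δω = ω₁−ω₀ = (0.01040000, 0.01843750, -0.01488889)
τ = I·(Δω/dt) + ω₀×(Iω₀) = (0.0500, 0.0500, -0.0900)

τ = (0.0500, 0.0500, -0.0900)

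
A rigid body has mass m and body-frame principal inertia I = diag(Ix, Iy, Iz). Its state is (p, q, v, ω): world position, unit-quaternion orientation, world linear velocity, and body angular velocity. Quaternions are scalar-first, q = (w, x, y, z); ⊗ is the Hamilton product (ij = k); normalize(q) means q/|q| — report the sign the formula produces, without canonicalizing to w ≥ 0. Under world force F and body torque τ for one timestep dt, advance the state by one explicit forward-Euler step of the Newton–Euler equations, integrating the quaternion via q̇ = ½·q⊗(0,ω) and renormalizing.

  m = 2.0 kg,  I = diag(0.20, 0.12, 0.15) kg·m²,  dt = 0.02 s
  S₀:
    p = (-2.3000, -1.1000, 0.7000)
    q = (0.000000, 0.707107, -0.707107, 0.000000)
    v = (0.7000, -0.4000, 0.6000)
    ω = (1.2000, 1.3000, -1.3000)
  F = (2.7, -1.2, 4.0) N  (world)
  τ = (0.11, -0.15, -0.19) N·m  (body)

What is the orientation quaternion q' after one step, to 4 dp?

q' = (0.0007, 0.7161, -0.6977, 0.0177)

q⊗(0,ω) = (0.0707107, 0.9192391, 0.9192391, 1.7677675)
q' = normalize(q + ½dt·q⊗(0,ω)) = (0.0007, 0.7161, -0.6977, 0.0177)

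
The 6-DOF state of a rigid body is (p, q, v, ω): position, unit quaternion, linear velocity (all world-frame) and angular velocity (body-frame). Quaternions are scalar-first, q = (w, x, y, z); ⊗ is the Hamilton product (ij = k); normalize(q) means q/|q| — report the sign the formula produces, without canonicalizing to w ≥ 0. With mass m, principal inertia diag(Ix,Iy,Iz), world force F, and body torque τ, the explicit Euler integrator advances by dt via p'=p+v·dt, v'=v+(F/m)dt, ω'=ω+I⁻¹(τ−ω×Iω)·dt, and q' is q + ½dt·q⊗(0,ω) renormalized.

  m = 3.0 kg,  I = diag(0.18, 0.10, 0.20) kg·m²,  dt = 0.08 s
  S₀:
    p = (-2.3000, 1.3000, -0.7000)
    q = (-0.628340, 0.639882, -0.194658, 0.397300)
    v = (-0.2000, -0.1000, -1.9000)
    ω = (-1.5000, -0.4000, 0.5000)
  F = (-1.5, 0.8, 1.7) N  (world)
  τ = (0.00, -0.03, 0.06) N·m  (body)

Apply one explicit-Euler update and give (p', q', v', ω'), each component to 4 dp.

a = F/m = (-0.5000, 0.2667, 0.5667)
new position p' = (-2.3160, 1.2920, -0.8520)
v' = v + a·dt = (-0.2400, -0.0787, -1.8547)
precession coupling ω×(Iω) = (-0.0200, 0.0150, -0.0480)
(τ − ω×Iω)/I = (0.1111, -0.4500, 0.5400)
new body rate ω' = (-1.4911, -0.4360, 0.5432)
2q̇ = q⊗(0,ω) = (0.6833098, 1.0041010, -0.6645550, -0.8621098)
q + ½dt·q⊗(0,ω), renormalized = (-0.5997, 0.6786, -0.2208, 0.3620)

p' = (-2.3160, 1.2920, -0.8520)
q' = (-0.5997, 0.6786, -0.2208, 0.3620)
v' = (-0.2400, -0.0787, -1.8547)
ω' = (-1.4911, -0.4360, 0.5432)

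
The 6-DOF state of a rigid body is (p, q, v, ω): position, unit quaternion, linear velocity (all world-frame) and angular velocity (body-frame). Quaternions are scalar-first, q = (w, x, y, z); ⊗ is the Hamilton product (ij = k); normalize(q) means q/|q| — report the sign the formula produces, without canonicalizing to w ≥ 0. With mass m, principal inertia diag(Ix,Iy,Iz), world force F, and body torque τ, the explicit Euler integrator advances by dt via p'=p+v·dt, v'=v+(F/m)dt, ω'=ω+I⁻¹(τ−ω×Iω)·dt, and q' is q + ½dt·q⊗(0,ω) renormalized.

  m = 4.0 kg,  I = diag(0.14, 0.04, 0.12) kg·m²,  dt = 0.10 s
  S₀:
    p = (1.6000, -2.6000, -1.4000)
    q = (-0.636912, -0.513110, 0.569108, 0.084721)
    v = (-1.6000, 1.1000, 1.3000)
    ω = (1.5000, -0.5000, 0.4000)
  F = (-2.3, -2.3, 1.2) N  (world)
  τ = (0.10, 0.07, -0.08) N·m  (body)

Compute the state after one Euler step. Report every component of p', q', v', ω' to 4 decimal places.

p' = (1.4400, -2.4900, -1.2700)
q' = (-0.5840, -0.5456, 0.5997, 0.0420)
v' = (-1.6575, 1.0425, 1.3300)
ω' = (1.5829, -0.3550, 0.2708)

a = F/m = (-0.5750, -0.5750, 0.3000)
p' = p + v·dt = (1.4400, -2.4900, -1.2700)
new velocity v' = (-1.6575, 1.0425, 1.3300)
precession coupling ω×(Iω) = (-0.0160, 0.0120, 0.0750)
α = I⁻¹(τ − ω×Iω) = (0.8286, 1.4500, -1.2917)
ω' = ω + α·dt = (1.5829, -0.3550, 0.2708)
q⊗(0,ω) = (1.0203306, -0.6853643, 0.6507815, -0.8518718)
q + ½dt·q⊗(0,ω), renormalized = (-0.5840, -0.5456, 0.5997, 0.0420)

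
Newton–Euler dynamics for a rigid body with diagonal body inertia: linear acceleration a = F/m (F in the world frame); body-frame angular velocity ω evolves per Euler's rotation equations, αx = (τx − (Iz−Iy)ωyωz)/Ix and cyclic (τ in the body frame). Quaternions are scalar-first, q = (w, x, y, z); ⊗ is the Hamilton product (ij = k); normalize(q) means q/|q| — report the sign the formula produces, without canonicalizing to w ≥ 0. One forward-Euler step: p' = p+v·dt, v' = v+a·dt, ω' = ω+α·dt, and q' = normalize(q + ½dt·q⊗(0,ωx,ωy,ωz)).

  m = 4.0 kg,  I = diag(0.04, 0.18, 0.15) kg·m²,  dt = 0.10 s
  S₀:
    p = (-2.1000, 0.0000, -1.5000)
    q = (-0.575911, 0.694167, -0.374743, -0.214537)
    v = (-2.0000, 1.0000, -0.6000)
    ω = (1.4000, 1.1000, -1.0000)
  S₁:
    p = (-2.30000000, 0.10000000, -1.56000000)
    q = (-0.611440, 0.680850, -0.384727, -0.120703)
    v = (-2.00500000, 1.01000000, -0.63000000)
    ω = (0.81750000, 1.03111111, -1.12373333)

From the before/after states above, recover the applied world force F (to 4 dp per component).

velocity change Δv = (-0.00500000, 0.01000000, -0.03000000)
applied force F = (-0.2000, 0.4000, -1.2000)

F = (-0.2000, 0.4000, -1.2000)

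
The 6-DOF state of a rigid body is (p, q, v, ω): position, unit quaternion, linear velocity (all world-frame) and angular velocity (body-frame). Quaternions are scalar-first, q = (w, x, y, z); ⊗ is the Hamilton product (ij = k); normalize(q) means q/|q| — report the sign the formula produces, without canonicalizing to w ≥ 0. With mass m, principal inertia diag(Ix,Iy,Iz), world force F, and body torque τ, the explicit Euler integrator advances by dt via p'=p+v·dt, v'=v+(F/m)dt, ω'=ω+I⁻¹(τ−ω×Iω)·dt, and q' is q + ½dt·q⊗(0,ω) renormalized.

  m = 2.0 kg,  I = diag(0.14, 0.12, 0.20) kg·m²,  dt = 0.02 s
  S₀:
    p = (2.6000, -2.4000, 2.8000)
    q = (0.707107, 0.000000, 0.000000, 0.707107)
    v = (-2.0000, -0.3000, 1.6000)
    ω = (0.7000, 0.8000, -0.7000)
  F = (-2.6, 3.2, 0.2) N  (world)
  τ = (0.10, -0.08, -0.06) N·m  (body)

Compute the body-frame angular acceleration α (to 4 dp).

α = (1.0343, -0.9117, -0.2440)

precession coupling ω×(Iω) = (-0.0448, 0.0294, -0.0112)
α = I⁻¹(τ − ω×Iω) = (1.0343, -0.9117, -0.2440)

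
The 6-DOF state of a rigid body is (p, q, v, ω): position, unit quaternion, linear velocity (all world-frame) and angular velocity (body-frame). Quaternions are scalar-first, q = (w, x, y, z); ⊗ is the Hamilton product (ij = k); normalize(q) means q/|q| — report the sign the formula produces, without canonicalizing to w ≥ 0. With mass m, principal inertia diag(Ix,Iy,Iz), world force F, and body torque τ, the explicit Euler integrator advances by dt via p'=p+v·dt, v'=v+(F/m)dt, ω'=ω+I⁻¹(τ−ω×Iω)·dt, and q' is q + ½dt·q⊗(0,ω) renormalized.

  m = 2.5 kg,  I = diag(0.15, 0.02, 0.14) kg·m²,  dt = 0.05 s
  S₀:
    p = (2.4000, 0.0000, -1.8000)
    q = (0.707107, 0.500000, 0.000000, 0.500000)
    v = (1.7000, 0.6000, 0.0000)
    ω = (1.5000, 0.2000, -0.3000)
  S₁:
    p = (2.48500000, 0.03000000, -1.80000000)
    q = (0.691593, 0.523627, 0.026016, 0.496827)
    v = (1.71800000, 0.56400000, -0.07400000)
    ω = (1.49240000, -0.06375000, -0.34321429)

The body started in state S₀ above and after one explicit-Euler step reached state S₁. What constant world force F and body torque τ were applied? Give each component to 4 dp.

F = (0.9000, -1.8000, -3.7000)
τ = (-0.0300, -0.1100, -0.1600)

velocity change Δv = (0.01800000, -0.03600000, -0.07400000)
F = m·Δv/dt = (0.9000, -1.8000, -3.7000)
rate change Δω = (-0.00760000, -0.26375000, -0.04321429)
I·α + gyro = (-0.0300, -0.1100, -0.1600)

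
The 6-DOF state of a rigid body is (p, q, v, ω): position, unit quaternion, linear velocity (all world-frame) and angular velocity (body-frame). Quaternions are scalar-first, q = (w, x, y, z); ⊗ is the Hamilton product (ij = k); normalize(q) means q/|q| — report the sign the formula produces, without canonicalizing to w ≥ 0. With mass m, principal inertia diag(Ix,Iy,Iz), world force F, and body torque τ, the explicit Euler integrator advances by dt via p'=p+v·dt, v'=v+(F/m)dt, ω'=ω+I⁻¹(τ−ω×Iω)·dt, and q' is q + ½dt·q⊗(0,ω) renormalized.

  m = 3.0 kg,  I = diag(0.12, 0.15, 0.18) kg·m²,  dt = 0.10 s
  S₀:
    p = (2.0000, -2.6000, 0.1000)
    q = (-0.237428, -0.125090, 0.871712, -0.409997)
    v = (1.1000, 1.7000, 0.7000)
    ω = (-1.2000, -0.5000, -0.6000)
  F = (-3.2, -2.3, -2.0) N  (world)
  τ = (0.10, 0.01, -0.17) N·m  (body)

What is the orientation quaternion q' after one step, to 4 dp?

q' = (-0.2348, -0.1469, 0.8962, -0.3466)

2q̇ = q⊗(0,ω) = (0.0397498, -0.4431121, 0.5356564, 1.2510562)
q + ½dt·q⊗(0,ω), renormalized = (-0.2348, -0.1469, 0.8962, -0.3466)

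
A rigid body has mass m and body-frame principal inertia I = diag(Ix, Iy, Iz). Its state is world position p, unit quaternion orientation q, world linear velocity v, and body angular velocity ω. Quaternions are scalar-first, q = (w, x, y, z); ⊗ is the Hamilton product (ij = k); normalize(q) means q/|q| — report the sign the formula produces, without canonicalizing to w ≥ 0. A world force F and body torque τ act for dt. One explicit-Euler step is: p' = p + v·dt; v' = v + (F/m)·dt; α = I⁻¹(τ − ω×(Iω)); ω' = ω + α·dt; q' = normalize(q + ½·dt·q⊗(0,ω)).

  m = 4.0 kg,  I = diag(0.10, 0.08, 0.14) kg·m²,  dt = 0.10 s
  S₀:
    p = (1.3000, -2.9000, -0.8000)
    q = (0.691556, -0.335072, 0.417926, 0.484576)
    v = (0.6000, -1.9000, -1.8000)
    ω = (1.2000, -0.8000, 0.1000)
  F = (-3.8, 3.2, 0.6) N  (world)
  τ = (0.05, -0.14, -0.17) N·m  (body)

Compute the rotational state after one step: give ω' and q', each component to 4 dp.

angular accel α = (0.5480, -1.6900, -1.3514)
ω + α·dt = (1.2548, -0.9690, -0.0351)
q⊗(0,ω) = (0.6879696, 1.2593206, 0.0617536, -0.1642980)
q' = normalize(q + ½dt·q⊗(0,ω)) = (0.7241, -0.2714, 0.4199, 0.4751)

ω' = (1.2548, -0.9690, -0.0351)
q' = (0.7241, -0.2714, 0.4199, 0.4751)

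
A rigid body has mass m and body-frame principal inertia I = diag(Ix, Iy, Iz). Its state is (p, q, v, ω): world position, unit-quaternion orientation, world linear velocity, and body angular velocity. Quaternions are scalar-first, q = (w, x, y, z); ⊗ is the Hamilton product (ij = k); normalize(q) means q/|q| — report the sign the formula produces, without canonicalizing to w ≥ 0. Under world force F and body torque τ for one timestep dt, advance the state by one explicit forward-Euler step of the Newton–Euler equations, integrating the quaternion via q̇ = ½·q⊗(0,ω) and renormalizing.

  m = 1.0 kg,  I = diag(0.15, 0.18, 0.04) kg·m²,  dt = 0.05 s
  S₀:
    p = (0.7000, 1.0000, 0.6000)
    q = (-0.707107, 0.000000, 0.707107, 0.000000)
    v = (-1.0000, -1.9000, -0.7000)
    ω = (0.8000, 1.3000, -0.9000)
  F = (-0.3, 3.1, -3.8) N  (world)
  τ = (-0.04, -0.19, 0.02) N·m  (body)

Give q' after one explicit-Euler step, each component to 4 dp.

Hamilton product q⊗(0,ω) = (-0.9192391, -1.2020819, -0.9192391, 0.0707107)
q + ½dt·q⊗(0,ω), renormalized = (-0.7294, -0.0300, 0.6835, 0.0018)

q' = (-0.7294, -0.0300, 0.6835, 0.0018)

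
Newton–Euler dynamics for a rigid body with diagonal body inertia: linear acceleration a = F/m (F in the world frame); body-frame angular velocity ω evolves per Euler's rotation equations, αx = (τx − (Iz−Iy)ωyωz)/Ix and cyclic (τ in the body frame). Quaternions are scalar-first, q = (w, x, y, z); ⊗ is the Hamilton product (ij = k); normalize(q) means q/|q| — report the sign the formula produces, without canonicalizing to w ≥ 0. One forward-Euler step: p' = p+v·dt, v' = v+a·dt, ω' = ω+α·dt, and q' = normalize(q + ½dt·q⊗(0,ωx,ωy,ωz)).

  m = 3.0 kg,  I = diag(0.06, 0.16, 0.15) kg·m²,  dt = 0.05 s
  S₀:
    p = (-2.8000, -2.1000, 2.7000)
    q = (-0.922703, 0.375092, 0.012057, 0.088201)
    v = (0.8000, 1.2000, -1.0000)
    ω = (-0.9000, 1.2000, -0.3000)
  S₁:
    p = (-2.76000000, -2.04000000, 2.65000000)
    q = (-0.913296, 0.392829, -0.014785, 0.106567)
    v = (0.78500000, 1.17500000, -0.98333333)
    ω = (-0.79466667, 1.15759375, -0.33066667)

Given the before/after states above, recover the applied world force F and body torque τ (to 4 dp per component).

F = (-0.9000, -1.5000, 1.0000)
τ = (0.1300, -0.1600, -0.2000)

v₁ − v₀ = (-0.01500000, -0.02500000, 0.01666667)
F = m·Δv/dt = (-0.9000, -1.5000, 1.0000)
Δω = ω₁−ω₀ = (0.10533333, -0.04240625, -0.03066667)
applied torque τ = (0.1300, -0.1600, -0.2000)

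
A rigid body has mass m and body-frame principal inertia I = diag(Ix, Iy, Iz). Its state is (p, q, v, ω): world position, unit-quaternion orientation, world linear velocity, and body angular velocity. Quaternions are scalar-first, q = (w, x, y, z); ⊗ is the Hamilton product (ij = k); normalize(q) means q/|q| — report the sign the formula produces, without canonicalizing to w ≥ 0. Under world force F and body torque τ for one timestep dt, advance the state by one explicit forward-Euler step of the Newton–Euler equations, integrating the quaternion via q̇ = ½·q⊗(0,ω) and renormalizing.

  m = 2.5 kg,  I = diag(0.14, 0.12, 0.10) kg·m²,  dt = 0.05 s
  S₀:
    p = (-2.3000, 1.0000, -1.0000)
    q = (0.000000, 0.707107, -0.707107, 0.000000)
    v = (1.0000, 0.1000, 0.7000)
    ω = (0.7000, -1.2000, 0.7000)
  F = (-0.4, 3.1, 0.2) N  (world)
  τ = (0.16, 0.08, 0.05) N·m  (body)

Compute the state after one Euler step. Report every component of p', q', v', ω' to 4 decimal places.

a = F/m = (-0.1600, 1.2400, 0.0800)
p + v·dt = (-2.2500, 1.0050, -0.9650)
new velocity v' = (0.9920, 0.1620, 0.7040)
(τ − ω×Iω)/I = (1.0229, 0.5033, 0.3320)
ω' = ω + α·dt = (0.7511, -1.1748, 0.7166)
q⊗(0,ω) = (-1.3435033, -0.4949749, -0.4949749, -0.3535535)
updated quaternion q' = (-0.0336, 0.6942, -0.7189, -0.0088)

p' = (-2.2500, 1.0050, -0.9650)
q' = (-0.0336, 0.6942, -0.7189, -0.0088)
v' = (0.9920, 0.1620, 0.7040)
ω' = (0.7511, -1.1748, 0.7166)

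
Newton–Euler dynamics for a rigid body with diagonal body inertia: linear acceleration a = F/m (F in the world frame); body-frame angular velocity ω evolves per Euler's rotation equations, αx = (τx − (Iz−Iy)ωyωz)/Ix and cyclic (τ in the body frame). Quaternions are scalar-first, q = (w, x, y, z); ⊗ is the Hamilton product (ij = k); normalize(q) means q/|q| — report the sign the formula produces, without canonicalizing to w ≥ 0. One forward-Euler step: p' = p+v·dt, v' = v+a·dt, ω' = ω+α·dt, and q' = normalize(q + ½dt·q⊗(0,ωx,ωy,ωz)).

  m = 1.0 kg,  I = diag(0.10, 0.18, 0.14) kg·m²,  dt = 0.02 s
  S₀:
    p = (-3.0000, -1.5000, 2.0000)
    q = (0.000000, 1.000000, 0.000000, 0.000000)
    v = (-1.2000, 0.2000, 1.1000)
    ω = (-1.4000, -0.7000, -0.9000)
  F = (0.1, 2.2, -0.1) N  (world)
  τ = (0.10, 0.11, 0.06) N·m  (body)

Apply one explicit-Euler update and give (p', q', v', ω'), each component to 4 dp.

p' = (-3.0240, -1.4960, 2.0220)
q' = (0.0140, 0.9998, 0.0090, -0.0070)
v' = (-1.1980, 0.2440, 1.0980)
ω' = (-1.3750, -0.6822, -0.9026)

a = (0.1000, 2.2000, -0.1000)
p' = p + v·dt = (-3.0240, -1.4960, 2.0220)
v + (F/m)dt = (-1.1980, 0.2440, 1.0980)
gyro term ω×Iω = (-0.0252, -0.0504, 0.0784)
α = I⁻¹(τ − ω×Iω) = (1.2520, 0.8911, -0.1314)
ω' = ω + α·dt = (-1.3750, -0.6822, -0.9026)
q⊗(0,ω) = (1.4000000, 0.0000000, 0.9000000, -0.7000000)
q' = normalize(q + ½dt·q⊗(0,ω)) = (0.0140, 0.9998, 0.0090, -0.0070)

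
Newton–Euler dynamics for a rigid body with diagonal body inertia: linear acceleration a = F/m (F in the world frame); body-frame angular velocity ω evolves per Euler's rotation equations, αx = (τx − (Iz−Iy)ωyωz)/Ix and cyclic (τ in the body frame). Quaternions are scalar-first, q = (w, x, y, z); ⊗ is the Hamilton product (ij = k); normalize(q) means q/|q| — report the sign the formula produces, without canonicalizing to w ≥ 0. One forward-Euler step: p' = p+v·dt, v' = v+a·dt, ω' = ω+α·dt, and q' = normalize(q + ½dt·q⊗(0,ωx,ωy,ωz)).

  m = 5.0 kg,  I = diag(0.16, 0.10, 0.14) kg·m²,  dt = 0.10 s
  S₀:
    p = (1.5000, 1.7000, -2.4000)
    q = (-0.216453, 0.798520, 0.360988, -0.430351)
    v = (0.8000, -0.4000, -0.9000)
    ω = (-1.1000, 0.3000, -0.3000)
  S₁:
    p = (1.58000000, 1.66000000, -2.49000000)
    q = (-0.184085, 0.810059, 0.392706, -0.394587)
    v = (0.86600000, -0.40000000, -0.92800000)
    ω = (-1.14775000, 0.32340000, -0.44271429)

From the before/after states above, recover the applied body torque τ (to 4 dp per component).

ω₁ − ω₀ = (-0.04775000, 0.02340000, -0.14271429)
applied torque τ = (-0.0800, 0.0300, -0.1800)

τ = (-0.0800, 0.0300, -0.1800)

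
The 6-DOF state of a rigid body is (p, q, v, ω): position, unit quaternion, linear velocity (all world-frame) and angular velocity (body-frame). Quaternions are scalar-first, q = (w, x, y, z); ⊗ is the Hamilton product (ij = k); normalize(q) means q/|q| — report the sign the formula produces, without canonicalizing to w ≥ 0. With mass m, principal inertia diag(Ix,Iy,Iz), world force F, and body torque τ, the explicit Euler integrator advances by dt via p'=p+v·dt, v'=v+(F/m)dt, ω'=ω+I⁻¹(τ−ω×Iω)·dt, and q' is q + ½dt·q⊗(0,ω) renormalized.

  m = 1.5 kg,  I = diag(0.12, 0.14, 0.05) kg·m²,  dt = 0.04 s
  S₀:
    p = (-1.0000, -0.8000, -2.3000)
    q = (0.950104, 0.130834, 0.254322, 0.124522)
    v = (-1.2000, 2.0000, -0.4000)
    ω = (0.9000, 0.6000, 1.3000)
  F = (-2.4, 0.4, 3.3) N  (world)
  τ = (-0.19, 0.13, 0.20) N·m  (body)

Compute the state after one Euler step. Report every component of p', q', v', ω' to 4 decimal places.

p' = (-1.0480, -0.7200, -2.3160)
q' = (0.9409, 0.1530, 0.2644, 0.1461)
v' = (-1.2640, 2.0107, -0.3120)
ω' = (0.8601, 0.6137, 1.4514)

(τ − ω×Iω)/I = (-0.9983, 0.3436, 3.7840)
ω + α·dt = (0.8601, 0.6137, 1.4514)
2q̇ = q⊗(0,ω) = (-0.4322224, 1.1109990, 0.5120480, 1.0847458)
q + ½dt·q⊗(0,ω), renormalized = (0.9409, 0.1530, 0.2644, 0.1461)
a = F/m = (-1.6000, 0.2667, 2.2000)
p + v·dt = (-1.0480, -0.7200, -2.3160)
v' = v + a·dt = (-1.2640, 2.0107, -0.3120)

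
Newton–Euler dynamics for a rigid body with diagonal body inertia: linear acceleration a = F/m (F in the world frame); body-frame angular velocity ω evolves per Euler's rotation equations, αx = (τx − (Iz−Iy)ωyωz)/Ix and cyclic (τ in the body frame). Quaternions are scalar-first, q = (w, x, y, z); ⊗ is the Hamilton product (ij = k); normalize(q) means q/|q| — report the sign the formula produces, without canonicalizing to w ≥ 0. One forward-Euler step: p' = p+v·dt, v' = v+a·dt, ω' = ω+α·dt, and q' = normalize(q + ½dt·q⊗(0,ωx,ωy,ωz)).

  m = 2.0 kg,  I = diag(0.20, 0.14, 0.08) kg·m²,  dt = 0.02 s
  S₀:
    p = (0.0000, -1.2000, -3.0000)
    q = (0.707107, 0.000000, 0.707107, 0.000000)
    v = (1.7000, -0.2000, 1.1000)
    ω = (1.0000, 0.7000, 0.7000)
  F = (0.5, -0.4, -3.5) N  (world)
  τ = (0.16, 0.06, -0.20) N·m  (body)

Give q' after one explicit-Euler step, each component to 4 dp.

q⊗(0,ω) = (-0.4949749, 1.2020819, 0.4949749, -0.2121321)
updated quaternion q' = (0.7021, 0.0120, 0.7120, -0.0021)

q' = (0.7021, 0.0120, 0.7120, -0.0021)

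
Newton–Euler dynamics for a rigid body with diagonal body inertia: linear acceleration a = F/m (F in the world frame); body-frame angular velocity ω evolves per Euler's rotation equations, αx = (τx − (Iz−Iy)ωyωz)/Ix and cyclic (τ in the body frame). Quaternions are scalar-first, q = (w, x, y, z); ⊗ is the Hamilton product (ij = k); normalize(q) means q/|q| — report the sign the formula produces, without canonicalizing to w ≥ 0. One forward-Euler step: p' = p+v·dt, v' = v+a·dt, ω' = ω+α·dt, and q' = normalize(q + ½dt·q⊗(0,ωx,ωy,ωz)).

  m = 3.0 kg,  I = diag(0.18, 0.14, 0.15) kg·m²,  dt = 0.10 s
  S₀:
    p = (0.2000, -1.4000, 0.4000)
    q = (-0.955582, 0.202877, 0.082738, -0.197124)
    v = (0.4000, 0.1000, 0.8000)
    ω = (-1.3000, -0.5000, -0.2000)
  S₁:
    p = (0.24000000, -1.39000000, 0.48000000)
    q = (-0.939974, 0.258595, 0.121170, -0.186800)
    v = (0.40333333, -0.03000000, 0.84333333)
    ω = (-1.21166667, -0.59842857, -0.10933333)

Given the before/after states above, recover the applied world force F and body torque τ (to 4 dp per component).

F = (0.1000, -3.9000, 1.3000)
τ = (0.1600, -0.1300, 0.1100)

Δω = ω₁−ω₀ = (0.08833333, -0.09842857, 0.09066667)
I·α + gyro = (0.1600, -0.1300, 0.1100)
velocity change Δv = (0.00333333, -0.13000000, 0.04333333)
applied force F = (0.1000, -3.9000, 1.3000)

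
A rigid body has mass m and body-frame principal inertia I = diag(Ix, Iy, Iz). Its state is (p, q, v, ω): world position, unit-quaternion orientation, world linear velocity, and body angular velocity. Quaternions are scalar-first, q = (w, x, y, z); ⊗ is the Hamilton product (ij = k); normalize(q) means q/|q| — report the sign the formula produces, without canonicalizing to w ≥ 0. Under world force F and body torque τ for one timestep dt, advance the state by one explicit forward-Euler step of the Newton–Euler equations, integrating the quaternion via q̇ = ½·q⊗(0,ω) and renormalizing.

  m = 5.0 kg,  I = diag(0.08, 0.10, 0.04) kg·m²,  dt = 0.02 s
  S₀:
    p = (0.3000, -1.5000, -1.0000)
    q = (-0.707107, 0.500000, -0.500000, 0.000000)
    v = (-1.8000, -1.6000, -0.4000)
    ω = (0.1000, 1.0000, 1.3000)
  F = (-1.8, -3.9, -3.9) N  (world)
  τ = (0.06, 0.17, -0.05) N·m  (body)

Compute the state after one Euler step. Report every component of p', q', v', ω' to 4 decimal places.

p' = (0.2640, -1.5320, -1.0080)
q' = (-0.7025, 0.4927, -0.5135, -0.0037)
v' = (-1.8072, -1.6156, -0.4156)
ω' = (0.1345, 1.0330, 1.2740)

p' = p + v·dt = (0.2640, -1.5320, -1.0080)
v + (F/m)dt = (-1.8072, -1.6156, -0.4156)
precession coupling ω×(Iω) = (-0.0780, 0.0052, 0.0020)
α = I⁻¹(τ − ω×Iω) = (1.7250, 1.6480, -1.3000)
ω' = ω + α·dt = (0.1345, 1.0330, 1.2740)
Hamilton product q⊗(0,ω) = (0.4500000, -0.7207107, -1.3571070, -0.3692391)
q + ½dt·q⊗(0,ω), renormalized = (-0.7025, 0.4927, -0.5135, -0.0037)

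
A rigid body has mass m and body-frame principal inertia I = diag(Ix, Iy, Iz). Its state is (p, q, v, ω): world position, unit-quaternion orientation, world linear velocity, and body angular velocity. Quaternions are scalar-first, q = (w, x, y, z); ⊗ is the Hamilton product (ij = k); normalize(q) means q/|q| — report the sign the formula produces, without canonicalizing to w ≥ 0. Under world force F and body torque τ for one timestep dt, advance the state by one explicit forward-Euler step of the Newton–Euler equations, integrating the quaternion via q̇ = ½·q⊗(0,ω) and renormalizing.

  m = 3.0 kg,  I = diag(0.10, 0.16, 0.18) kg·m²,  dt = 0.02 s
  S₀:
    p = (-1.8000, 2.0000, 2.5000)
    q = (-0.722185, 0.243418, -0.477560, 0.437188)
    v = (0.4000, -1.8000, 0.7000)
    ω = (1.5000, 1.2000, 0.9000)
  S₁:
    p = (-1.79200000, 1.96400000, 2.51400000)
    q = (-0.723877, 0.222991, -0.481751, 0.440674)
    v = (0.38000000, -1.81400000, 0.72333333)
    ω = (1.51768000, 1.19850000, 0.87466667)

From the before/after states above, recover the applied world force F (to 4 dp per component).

Δv = v₁−v₀ = (-0.02000000, -0.01400000, 0.02333333)
applied force F = (-3.0000, -2.1000, 3.5000)

F = (-3.0000, -2.1000, 3.5000)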